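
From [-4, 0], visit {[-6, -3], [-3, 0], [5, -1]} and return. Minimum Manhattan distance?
28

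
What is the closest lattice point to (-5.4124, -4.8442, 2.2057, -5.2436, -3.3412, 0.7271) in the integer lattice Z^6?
(-5, -5, 2, -5, -3, 1)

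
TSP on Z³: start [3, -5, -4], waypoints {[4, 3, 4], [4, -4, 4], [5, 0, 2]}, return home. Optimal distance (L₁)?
36
(one optimal route: (3, -5, -4) → (4, -4, 4) → (4, 3, 4) → (5, 0, 2) → (3, -5, -4))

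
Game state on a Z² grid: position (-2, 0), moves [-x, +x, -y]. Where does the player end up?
(-2, -1)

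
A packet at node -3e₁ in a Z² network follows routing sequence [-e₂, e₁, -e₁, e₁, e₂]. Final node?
(-2, 0)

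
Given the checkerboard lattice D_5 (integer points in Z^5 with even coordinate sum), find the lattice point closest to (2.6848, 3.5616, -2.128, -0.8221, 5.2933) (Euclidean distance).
(3, 3, -2, -1, 5)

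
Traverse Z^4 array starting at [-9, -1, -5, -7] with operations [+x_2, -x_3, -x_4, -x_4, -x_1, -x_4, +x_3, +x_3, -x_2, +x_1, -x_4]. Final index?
(-9, -1, -4, -11)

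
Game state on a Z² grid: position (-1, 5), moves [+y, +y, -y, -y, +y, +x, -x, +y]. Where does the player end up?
(-1, 7)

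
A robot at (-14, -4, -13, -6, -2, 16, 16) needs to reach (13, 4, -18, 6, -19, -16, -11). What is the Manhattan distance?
128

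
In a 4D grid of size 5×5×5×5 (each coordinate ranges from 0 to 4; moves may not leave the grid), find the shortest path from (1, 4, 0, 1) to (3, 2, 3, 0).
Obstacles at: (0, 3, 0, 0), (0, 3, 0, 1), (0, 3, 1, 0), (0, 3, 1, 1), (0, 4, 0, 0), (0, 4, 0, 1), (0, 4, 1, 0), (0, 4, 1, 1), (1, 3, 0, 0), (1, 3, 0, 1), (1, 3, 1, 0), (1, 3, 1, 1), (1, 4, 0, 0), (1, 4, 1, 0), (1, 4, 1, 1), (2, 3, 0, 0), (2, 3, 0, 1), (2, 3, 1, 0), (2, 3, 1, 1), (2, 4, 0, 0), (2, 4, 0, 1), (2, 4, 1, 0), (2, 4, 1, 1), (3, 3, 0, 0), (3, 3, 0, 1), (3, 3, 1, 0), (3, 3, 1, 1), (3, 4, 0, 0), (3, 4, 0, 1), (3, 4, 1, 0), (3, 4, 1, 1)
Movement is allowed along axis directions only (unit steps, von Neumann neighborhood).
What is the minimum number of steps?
10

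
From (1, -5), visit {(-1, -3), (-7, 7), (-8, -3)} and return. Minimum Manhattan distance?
42
(one optimal route: (1, -5) → (-1, -3) → (-7, 7) → (-8, -3) → (1, -5))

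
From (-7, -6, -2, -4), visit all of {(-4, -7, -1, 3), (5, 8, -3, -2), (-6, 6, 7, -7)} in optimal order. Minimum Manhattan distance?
71
(one optimal route: (-7, -6, -2, -4) → (-4, -7, -1, 3) → (5, 8, -3, -2) → (-6, 6, 7, -7))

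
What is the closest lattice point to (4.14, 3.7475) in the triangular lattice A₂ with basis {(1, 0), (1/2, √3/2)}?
(4, 3.464)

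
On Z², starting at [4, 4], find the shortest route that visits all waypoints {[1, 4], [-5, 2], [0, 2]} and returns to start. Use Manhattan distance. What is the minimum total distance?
22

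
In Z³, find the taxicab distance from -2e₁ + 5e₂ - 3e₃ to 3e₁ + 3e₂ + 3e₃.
13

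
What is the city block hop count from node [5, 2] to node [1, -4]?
10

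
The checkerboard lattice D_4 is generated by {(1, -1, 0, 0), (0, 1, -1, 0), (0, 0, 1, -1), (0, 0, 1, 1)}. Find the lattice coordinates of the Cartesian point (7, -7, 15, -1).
7b₁ + 8b₃ + 7b₄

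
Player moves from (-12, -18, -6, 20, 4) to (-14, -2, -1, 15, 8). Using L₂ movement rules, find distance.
18.0555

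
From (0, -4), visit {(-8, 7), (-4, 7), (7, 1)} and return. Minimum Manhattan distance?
52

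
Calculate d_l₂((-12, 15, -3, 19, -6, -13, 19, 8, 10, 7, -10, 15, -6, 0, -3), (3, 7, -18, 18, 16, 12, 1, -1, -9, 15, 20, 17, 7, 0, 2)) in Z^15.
59.5987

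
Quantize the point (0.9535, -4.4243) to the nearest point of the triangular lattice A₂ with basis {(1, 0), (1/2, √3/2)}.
(0.5, -4.33)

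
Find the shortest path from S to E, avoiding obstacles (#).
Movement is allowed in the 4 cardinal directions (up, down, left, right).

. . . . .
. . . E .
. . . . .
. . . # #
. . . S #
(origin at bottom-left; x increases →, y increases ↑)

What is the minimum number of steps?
5
(one shortest path: (3, 0) → (2, 0) → (2, 1) → (2, 2) → (3, 2) → (3, 3))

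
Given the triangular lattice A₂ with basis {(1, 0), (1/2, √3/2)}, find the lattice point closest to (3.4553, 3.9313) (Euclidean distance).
(3.5, 4.33)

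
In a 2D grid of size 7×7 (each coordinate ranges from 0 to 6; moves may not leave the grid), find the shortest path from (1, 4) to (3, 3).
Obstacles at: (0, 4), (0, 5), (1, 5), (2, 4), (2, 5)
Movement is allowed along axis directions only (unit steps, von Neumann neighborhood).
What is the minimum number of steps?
3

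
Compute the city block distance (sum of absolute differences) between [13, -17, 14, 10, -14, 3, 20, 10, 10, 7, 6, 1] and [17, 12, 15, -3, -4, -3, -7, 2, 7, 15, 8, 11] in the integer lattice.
121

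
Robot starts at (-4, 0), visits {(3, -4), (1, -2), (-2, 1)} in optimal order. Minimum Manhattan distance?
13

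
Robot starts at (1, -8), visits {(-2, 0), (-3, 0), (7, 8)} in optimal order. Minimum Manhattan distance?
30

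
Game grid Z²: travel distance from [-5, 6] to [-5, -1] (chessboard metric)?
7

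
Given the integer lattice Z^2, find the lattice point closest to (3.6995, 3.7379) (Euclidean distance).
(4, 4)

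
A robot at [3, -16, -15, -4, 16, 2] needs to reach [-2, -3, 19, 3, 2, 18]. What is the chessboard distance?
34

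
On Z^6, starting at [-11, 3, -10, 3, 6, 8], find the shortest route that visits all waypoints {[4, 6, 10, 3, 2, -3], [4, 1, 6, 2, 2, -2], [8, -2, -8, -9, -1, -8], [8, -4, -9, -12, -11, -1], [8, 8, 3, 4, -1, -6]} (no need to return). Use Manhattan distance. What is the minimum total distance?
138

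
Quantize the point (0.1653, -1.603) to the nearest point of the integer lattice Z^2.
(0, -2)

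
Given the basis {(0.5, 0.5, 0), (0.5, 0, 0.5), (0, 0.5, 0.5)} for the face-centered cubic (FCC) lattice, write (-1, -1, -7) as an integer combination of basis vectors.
5b₁ - 7b₂ - 7b₃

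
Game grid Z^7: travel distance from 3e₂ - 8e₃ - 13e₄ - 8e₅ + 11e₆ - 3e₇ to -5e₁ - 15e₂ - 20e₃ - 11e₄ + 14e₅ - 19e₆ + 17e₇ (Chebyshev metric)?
30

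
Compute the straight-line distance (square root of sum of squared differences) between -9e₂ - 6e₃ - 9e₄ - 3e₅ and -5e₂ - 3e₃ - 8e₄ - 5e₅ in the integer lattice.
5.47723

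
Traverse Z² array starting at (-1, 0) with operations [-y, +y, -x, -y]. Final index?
(-2, -1)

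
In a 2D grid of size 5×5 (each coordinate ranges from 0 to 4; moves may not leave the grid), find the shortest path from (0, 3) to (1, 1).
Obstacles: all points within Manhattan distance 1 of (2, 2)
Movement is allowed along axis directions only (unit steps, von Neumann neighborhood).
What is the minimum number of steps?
3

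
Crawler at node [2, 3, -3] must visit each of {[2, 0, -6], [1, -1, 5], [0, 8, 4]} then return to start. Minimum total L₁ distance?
44
(one optimal route: (2, 3, -3) → (2, 0, -6) → (1, -1, 5) → (0, 8, 4) → (2, 3, -3))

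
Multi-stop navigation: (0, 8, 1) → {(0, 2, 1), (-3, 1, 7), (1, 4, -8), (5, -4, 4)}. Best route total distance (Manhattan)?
52
(one optimal route: (0, 8, 1) → (1, 4, -8) → (0, 2, 1) → (-3, 1, 7) → (5, -4, 4))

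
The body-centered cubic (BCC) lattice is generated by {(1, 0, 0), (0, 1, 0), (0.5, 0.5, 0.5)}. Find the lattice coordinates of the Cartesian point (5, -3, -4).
9b₁ + b₂ - 8b₃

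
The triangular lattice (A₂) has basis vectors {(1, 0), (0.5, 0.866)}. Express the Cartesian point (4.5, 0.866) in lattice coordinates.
4b₁ + b₂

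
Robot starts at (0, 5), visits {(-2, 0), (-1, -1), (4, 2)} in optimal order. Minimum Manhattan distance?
17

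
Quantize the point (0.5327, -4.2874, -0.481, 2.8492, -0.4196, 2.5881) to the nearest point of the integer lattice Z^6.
(1, -4, 0, 3, 0, 3)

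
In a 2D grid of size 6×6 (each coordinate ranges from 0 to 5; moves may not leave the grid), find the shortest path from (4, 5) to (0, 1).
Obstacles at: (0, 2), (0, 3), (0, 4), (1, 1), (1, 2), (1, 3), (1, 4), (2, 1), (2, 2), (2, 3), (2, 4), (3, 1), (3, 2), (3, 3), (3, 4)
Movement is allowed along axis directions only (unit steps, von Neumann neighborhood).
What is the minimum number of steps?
10
(one shortest path: (4, 5) → (4, 4) → (4, 3) → (4, 2) → (4, 1) → (4, 0) → (3, 0) → (2, 0) → (1, 0) → (0, 0) → (0, 1))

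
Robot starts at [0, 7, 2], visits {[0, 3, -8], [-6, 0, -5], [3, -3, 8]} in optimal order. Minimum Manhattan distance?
51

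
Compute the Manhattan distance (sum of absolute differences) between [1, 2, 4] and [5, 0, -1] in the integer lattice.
11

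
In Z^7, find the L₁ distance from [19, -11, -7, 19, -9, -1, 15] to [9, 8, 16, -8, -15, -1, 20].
90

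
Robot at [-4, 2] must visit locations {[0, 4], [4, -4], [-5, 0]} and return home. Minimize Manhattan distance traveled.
34
(one optimal route: (-4, 2) → (0, 4) → (4, -4) → (-5, 0) → (-4, 2))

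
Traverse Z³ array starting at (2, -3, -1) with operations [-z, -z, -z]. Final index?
(2, -3, -4)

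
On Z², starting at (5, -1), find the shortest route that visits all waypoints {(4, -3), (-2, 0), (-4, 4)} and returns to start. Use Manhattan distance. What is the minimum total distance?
32
(one optimal route: (5, -1) → (4, -3) → (-2, 0) → (-4, 4) → (5, -1))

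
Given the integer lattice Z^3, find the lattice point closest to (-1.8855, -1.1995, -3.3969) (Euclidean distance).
(-2, -1, -3)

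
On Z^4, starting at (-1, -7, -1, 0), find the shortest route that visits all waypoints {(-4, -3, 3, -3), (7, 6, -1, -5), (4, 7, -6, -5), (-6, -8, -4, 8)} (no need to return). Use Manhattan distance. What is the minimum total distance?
77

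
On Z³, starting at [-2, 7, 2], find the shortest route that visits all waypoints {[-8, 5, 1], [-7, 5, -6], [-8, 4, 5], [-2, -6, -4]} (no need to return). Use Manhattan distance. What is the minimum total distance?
43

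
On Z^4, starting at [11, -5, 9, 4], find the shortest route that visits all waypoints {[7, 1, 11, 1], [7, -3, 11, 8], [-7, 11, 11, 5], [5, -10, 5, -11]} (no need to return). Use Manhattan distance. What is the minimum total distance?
102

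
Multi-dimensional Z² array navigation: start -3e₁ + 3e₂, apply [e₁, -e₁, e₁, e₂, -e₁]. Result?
(-3, 4)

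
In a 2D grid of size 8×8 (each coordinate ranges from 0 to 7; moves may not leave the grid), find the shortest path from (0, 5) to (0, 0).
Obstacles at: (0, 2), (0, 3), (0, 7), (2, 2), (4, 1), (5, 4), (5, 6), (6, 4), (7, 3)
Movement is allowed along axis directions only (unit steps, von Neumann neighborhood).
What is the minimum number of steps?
7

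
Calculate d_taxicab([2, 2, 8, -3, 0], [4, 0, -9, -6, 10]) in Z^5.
34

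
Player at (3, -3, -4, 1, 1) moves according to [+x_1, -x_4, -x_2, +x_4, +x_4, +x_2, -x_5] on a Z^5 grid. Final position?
(4, -3, -4, 2, 0)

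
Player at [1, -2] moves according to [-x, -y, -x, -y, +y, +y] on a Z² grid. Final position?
(-1, -2)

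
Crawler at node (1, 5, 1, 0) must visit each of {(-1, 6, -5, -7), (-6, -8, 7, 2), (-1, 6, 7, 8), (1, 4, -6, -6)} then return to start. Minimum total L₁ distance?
100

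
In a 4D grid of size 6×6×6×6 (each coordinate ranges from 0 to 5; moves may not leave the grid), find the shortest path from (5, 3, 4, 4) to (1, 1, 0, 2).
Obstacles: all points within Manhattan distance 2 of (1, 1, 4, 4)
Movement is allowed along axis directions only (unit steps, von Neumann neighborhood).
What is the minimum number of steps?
12
(one shortest path: (5, 3, 4, 4) → (4, 3, 4, 4) → (3, 3, 4, 4) → (2, 3, 4, 4) → (2, 3, 3, 4) → (1, 3, 3, 4) → (1, 3, 2, 4) → (1, 2, 2, 4) → (1, 2, 1, 4) → (1, 1, 1, 4) → (1, 1, 0, 4) → (1, 1, 0, 3) → (1, 1, 0, 2))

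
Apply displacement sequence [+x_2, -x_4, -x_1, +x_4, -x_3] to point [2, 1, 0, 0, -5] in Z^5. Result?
(1, 2, -1, 0, -5)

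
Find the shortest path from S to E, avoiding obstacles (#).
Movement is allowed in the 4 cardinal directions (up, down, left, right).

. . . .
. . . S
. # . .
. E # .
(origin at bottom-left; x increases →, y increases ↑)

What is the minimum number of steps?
6
(one shortest path: (3, 2) → (2, 2) → (1, 2) → (0, 2) → (0, 1) → (0, 0) → (1, 0))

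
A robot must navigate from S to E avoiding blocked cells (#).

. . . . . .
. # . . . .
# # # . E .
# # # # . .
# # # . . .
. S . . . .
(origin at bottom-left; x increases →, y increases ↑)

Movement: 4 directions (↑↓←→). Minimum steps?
6
(one shortest path: (1, 0) → (2, 0) → (3, 0) → (4, 0) → (4, 1) → (4, 2) → (4, 3))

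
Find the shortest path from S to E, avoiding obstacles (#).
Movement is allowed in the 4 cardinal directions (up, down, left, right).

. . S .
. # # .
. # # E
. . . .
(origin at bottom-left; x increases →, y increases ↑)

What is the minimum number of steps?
3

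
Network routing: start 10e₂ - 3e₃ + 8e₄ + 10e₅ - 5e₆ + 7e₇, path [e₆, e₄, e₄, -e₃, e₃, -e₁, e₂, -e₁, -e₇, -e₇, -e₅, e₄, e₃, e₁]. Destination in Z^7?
(-1, 11, -2, 11, 9, -4, 5)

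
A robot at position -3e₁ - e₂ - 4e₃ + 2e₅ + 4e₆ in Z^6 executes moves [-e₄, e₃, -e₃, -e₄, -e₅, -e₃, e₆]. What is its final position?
(-3, -1, -5, -2, 1, 5)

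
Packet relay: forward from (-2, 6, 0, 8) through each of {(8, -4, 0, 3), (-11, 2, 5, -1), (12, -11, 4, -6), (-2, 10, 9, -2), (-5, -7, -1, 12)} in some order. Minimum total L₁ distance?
129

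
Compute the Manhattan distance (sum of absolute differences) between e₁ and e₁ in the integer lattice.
0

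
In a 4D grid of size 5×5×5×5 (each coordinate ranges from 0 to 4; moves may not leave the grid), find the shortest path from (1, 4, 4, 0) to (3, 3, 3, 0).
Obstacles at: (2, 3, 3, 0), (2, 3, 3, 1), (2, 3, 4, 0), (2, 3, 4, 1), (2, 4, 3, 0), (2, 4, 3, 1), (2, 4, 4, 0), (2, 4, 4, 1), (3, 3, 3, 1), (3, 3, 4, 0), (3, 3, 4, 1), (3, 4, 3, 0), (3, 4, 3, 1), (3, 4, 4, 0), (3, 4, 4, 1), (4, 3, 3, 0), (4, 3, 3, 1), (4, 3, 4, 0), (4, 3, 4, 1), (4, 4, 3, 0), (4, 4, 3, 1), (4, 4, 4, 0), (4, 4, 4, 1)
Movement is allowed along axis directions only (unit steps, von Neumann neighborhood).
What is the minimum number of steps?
6
(one shortest path: (1, 4, 4, 0) → (1, 3, 4, 0) → (1, 2, 4, 0) → (2, 2, 4, 0) → (3, 2, 4, 0) → (3, 2, 3, 0) → (3, 3, 3, 0))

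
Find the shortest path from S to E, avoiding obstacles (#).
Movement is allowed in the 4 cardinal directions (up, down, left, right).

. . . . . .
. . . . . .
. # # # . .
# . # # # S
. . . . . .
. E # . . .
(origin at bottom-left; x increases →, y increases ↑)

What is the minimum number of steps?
6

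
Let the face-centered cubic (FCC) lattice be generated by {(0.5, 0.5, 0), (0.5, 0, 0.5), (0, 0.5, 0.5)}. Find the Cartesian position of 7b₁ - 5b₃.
(3.5, 1, -2.5)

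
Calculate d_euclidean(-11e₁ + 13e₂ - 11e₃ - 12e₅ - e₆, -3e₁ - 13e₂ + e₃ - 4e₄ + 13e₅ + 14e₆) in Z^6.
41.833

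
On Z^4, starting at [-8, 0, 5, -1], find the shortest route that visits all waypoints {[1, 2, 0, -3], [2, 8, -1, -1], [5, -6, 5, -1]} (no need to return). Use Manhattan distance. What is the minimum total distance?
48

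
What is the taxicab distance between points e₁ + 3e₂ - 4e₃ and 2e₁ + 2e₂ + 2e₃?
8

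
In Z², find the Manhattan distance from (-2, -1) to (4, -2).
7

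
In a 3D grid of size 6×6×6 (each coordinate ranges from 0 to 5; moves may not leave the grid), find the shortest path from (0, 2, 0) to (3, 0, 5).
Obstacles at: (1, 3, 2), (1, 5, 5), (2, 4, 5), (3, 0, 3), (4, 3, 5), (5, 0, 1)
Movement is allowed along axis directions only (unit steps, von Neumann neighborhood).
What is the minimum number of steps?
10
(one shortest path: (0, 2, 0) → (1, 2, 0) → (2, 2, 0) → (3, 2, 0) → (3, 1, 0) → (3, 1, 1) → (3, 1, 2) → (3, 1, 3) → (3, 1, 4) → (3, 0, 4) → (3, 0, 5))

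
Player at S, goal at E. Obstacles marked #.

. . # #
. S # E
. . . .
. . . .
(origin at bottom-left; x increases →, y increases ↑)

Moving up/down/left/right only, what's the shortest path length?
4
(one shortest path: (1, 2) → (1, 1) → (2, 1) → (3, 1) → (3, 2))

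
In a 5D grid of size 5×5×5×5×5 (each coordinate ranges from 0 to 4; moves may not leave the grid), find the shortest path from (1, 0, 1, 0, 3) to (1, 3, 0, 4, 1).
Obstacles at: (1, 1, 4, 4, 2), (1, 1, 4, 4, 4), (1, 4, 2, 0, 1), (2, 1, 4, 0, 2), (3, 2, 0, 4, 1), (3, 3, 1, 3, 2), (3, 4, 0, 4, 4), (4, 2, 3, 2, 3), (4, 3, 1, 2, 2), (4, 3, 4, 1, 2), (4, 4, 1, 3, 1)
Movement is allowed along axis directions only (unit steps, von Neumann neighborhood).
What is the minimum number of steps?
10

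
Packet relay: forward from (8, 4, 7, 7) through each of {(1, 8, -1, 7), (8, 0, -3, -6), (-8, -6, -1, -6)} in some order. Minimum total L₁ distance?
73
(one optimal route: (8, 4, 7, 7) → (1, 8, -1, 7) → (8, 0, -3, -6) → (-8, -6, -1, -6))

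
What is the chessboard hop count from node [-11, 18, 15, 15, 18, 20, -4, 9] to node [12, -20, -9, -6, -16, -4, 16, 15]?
38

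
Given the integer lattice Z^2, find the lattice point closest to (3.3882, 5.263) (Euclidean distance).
(3, 5)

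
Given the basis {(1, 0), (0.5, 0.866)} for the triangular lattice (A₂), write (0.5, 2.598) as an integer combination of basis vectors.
-b₁ + 3b₂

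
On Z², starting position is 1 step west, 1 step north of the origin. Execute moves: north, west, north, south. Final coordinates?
(-2, 2)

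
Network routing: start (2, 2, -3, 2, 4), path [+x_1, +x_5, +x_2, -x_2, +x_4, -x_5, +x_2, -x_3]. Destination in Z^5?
(3, 3, -4, 3, 4)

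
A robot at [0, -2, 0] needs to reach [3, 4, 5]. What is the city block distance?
14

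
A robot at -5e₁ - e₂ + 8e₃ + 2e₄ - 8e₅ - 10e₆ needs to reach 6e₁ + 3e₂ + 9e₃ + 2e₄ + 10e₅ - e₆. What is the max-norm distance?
18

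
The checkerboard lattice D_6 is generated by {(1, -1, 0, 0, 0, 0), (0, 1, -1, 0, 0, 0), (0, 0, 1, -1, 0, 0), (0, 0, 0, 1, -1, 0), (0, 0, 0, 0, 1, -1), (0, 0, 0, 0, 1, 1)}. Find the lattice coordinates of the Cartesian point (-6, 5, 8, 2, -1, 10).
-6b₁ - b₂ + 7b₃ + 9b₄ - b₅ + 9b₆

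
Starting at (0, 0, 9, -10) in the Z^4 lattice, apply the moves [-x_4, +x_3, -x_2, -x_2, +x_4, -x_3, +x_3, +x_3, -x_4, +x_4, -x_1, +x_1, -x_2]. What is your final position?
(0, -3, 11, -10)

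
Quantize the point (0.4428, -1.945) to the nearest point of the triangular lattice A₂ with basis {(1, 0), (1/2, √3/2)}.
(0, -1.732)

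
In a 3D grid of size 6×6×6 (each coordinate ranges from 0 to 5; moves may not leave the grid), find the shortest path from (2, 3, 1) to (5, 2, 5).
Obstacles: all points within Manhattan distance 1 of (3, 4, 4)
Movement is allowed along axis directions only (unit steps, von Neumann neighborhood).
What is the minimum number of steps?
8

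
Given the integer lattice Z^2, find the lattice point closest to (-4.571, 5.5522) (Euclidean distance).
(-5, 6)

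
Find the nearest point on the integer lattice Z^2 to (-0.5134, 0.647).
(-1, 1)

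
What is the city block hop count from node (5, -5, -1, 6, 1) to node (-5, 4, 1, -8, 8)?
42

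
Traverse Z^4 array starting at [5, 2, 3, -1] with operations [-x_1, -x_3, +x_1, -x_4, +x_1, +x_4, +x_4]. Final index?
(6, 2, 2, 0)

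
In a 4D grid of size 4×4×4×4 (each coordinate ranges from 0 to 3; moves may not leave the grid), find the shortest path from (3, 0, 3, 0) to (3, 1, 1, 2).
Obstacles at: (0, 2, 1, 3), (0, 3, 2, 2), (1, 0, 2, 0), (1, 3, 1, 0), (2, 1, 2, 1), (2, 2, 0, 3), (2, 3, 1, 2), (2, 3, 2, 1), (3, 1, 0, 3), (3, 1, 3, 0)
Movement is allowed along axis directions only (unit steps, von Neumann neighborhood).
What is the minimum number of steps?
5
(one shortest path: (3, 0, 3, 0) → (3, 0, 2, 0) → (3, 1, 2, 0) → (3, 1, 1, 0) → (3, 1, 1, 1) → (3, 1, 1, 2))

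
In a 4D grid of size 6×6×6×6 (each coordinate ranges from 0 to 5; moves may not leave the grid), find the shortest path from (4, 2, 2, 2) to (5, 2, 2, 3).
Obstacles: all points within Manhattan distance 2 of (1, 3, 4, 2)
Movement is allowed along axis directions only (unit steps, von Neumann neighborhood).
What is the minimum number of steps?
2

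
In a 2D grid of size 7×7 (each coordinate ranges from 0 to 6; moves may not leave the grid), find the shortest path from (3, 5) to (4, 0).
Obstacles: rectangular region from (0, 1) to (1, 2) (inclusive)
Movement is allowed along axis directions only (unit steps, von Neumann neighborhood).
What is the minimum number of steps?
6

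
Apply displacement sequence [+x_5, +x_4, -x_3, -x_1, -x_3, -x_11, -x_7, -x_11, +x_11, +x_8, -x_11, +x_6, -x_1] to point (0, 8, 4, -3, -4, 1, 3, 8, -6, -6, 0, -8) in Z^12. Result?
(-2, 8, 2, -2, -3, 2, 2, 9, -6, -6, -2, -8)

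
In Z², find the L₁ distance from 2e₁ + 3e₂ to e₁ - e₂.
5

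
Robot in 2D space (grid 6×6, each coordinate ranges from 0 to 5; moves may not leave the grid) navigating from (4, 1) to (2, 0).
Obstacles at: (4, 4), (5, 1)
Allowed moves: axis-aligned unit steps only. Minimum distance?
3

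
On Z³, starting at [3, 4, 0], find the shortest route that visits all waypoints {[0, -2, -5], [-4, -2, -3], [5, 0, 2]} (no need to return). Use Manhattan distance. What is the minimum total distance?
28
(one optimal route: (3, 4, 0) → (5, 0, 2) → (0, -2, -5) → (-4, -2, -3))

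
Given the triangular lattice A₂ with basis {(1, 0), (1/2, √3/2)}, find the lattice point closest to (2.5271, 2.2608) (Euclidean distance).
(2.5, 2.598)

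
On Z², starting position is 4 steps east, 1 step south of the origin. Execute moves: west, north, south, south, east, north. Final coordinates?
(4, -1)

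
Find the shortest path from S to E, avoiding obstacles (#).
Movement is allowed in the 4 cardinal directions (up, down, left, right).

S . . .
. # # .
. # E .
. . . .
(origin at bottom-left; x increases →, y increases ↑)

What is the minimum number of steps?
6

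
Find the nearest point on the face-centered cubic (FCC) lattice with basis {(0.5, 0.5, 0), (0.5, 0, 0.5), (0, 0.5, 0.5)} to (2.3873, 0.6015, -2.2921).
(2.5, 0.5, -2)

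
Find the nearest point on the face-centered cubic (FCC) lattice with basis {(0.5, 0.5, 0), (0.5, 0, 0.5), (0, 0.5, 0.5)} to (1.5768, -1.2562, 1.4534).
(1.5, -1, 1.5)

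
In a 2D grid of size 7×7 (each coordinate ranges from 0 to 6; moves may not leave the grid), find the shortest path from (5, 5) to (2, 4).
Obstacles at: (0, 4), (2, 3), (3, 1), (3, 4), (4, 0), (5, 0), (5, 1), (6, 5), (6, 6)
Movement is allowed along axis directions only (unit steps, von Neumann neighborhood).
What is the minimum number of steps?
4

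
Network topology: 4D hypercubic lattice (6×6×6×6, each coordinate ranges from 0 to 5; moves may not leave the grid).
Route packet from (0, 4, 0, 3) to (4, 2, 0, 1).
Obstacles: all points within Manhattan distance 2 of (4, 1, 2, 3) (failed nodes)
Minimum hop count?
8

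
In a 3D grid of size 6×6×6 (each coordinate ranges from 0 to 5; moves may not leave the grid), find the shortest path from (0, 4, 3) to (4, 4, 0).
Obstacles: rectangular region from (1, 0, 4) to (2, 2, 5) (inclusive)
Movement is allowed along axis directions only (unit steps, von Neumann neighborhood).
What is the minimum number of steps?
7
(one shortest path: (0, 4, 3) → (1, 4, 3) → (2, 4, 3) → (3, 4, 3) → (4, 4, 3) → (4, 4, 2) → (4, 4, 1) → (4, 4, 0))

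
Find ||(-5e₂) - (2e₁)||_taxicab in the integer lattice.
7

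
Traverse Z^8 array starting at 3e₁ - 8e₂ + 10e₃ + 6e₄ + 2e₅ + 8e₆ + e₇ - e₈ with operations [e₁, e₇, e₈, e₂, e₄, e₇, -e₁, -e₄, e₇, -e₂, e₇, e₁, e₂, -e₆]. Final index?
(4, -7, 10, 6, 2, 7, 5, 0)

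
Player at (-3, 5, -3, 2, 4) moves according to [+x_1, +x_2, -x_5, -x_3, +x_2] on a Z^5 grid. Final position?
(-2, 7, -4, 2, 3)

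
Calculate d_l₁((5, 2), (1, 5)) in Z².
7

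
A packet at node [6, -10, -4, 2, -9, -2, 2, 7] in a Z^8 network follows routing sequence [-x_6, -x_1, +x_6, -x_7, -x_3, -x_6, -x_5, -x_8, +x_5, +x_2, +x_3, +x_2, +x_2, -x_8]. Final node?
(5, -7, -4, 2, -9, -3, 1, 5)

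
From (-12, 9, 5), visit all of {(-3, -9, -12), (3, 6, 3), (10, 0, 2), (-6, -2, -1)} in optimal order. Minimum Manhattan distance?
76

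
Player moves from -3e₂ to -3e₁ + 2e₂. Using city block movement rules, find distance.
8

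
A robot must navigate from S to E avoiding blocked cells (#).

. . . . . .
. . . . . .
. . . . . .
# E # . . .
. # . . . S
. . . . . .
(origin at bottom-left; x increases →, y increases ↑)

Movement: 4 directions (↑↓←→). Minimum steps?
7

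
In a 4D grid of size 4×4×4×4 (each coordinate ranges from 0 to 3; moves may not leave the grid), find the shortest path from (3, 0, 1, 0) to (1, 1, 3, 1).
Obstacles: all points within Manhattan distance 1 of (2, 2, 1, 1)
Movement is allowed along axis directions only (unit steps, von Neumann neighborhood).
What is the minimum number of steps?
6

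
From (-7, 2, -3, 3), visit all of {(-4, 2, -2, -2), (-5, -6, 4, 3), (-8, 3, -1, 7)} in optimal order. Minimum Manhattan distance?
43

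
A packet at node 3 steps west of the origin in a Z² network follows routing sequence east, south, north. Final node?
(-2, 0)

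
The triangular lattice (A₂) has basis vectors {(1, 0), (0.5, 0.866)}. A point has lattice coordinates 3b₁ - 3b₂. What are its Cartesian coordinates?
(1.5, -2.598)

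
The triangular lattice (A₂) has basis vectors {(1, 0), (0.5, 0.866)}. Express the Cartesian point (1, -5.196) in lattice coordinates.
4b₁ - 6b₂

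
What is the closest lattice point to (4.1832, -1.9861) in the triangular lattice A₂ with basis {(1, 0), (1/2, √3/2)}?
(4, -1.732)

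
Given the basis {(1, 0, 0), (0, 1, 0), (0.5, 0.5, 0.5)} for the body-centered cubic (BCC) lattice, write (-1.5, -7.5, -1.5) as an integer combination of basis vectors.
-6b₂ - 3b₃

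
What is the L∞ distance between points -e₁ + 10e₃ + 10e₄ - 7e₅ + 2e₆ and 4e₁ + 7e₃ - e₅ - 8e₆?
10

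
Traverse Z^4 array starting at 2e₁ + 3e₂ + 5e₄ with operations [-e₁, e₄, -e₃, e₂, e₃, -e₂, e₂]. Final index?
(1, 4, 0, 6)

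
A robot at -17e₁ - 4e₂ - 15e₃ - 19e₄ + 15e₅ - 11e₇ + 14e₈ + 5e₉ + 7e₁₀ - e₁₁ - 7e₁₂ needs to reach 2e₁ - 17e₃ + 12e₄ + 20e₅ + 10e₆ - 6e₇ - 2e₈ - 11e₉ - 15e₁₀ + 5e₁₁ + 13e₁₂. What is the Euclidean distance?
54.074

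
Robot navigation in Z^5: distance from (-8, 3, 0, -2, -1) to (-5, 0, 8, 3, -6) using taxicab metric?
24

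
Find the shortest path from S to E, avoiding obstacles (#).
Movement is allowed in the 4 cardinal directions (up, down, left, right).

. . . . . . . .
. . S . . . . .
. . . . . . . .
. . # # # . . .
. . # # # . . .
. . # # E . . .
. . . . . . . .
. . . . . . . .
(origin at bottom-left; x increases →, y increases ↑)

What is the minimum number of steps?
8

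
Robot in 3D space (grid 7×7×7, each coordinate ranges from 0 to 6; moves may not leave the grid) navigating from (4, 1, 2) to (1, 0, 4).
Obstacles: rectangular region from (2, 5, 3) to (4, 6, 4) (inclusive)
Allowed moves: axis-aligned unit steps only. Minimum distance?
6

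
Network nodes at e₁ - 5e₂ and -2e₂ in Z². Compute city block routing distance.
4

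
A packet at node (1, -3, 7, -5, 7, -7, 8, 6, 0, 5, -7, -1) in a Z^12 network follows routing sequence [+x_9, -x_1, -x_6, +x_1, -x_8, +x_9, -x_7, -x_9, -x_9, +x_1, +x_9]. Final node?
(2, -3, 7, -5, 7, -8, 7, 5, 1, 5, -7, -1)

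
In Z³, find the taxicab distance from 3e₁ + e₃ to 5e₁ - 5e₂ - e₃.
9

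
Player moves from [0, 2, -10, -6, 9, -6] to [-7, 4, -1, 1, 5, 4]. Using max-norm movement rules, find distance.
10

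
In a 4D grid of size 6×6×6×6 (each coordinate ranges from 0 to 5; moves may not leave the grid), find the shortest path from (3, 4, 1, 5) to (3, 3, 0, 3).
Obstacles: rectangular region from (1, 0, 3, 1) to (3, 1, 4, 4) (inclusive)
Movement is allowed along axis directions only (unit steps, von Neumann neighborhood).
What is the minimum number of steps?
4
(one shortest path: (3, 4, 1, 5) → (3, 3, 1, 5) → (3, 3, 0, 5) → (3, 3, 0, 4) → (3, 3, 0, 3))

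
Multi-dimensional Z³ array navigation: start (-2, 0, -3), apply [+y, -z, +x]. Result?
(-1, 1, -4)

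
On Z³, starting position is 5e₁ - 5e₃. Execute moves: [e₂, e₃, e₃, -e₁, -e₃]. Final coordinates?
(4, 1, -4)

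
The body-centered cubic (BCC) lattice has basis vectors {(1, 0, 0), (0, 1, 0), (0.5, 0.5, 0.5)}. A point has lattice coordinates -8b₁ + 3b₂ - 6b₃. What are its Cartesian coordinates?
(-11, 0, -3)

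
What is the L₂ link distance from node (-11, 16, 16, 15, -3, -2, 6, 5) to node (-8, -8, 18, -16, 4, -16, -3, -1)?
43.7264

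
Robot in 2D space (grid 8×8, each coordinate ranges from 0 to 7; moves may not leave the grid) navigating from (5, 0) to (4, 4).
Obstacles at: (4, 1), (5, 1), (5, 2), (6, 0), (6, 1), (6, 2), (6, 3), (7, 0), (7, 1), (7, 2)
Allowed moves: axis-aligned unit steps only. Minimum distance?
7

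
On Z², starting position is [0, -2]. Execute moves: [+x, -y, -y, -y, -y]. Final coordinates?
(1, -6)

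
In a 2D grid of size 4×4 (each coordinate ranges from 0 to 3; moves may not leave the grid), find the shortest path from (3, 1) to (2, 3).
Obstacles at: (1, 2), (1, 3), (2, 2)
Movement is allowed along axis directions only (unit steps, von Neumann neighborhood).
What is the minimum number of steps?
3
(one shortest path: (3, 1) → (3, 2) → (3, 3) → (2, 3))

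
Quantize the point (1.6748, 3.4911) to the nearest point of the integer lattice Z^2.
(2, 3)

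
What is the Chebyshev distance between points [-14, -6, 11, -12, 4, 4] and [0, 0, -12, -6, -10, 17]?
23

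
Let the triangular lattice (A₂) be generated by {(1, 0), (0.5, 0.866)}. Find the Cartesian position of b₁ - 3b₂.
(-0.5, -2.598)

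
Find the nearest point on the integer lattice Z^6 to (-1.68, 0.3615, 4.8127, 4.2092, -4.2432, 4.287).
(-2, 0, 5, 4, -4, 4)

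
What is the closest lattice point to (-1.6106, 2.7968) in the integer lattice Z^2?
(-2, 3)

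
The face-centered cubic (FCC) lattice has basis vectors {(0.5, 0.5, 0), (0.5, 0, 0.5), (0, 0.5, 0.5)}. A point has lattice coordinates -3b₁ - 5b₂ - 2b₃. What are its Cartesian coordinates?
(-4, -2.5, -3.5)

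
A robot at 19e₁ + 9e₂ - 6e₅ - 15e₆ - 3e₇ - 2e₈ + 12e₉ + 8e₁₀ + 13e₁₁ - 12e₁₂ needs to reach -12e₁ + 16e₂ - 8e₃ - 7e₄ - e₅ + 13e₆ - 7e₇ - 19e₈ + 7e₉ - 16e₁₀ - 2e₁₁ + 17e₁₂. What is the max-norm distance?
31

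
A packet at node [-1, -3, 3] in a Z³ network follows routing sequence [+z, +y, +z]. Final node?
(-1, -2, 5)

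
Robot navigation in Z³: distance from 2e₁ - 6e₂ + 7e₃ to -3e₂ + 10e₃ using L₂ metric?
4.69042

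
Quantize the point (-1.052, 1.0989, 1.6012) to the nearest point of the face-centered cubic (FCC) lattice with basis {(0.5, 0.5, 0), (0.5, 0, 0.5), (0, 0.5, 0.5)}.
(-1, 1, 2)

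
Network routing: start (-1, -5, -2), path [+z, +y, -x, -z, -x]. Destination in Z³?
(-3, -4, -2)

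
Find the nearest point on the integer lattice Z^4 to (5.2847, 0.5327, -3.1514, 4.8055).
(5, 1, -3, 5)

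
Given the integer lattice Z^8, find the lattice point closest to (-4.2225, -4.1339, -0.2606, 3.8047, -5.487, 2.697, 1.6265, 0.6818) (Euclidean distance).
(-4, -4, 0, 4, -5, 3, 2, 1)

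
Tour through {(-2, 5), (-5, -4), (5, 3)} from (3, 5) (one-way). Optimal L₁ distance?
25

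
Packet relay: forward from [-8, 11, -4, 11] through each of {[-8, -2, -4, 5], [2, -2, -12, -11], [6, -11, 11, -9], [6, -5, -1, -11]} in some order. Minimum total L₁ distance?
91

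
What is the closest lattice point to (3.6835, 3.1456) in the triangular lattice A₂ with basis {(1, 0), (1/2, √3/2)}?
(4, 3.464)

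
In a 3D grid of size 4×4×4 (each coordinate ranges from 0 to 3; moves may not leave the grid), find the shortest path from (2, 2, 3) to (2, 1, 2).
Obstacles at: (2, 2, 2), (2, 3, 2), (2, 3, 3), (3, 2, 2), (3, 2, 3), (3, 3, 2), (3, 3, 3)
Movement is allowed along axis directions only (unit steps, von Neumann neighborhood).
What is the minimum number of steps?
2
(one shortest path: (2, 2, 3) → (2, 1, 3) → (2, 1, 2))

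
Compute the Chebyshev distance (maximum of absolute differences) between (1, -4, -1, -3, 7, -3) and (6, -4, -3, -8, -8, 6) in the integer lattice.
15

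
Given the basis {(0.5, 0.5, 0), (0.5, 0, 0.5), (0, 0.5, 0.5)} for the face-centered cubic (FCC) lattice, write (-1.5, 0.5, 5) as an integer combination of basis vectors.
-6b₁ + 3b₂ + 7b₃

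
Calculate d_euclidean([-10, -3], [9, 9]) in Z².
22.4722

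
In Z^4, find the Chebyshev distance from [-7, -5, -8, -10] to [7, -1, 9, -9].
17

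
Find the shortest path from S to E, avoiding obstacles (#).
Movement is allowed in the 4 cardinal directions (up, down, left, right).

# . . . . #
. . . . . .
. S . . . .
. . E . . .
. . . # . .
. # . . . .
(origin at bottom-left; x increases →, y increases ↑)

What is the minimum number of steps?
2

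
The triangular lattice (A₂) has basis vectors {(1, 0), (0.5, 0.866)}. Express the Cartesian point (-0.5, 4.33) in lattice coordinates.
-3b₁ + 5b₂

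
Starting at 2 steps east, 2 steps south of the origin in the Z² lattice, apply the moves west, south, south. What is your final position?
(1, -4)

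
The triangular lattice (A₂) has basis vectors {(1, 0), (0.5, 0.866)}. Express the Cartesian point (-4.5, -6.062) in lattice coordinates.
-b₁ - 7b₂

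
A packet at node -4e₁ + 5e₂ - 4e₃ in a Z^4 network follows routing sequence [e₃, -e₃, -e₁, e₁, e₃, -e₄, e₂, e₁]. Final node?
(-3, 6, -3, -1)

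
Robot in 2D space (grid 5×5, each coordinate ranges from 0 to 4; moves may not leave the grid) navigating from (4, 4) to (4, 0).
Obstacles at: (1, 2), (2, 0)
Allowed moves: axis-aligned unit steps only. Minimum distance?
4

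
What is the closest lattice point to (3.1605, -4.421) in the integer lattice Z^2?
(3, -4)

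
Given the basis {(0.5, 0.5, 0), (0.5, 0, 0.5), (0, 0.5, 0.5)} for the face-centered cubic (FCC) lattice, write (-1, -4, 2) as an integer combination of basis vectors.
-7b₁ + 5b₂ - b₃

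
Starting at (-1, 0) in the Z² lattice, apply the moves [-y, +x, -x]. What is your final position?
(-1, -1)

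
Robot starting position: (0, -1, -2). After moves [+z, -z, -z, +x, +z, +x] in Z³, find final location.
(2, -1, -2)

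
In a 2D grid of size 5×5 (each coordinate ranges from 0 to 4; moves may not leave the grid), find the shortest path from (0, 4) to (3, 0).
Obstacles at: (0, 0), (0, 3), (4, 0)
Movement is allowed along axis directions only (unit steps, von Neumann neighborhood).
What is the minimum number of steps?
7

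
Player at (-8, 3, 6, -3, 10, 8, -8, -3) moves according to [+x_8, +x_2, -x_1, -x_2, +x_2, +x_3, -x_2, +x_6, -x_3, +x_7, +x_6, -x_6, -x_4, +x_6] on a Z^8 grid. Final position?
(-9, 3, 6, -4, 10, 10, -7, -2)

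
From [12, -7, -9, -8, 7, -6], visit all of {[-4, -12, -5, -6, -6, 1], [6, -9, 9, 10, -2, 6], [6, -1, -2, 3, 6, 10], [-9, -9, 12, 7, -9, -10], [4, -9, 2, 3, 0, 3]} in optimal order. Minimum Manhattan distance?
191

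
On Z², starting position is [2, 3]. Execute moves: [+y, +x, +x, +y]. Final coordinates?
(4, 5)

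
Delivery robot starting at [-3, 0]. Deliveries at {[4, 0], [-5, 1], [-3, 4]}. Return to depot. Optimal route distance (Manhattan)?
26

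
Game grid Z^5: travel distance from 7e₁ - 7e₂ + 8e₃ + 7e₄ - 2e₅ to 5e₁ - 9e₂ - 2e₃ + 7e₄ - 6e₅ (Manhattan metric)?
18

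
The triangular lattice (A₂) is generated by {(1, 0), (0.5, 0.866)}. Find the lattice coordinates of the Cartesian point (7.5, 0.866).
7b₁ + b₂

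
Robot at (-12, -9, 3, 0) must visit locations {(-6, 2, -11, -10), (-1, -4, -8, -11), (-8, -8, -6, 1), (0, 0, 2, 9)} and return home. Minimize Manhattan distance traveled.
124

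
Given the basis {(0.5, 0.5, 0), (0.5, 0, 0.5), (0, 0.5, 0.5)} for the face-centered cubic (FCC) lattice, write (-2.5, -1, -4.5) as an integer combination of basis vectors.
b₁ - 6b₂ - 3b₃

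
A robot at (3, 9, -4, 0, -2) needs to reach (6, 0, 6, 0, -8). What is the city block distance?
28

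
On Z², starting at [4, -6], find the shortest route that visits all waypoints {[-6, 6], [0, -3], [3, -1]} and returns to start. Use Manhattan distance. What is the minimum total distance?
44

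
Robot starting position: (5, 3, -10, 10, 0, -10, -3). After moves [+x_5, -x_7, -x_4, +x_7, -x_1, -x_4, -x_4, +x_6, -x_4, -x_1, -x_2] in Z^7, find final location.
(3, 2, -10, 6, 1, -9, -3)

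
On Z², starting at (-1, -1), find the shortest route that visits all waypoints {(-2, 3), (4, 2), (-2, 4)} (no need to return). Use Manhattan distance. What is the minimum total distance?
14
(one optimal route: (-1, -1) → (-2, 3) → (-2, 4) → (4, 2))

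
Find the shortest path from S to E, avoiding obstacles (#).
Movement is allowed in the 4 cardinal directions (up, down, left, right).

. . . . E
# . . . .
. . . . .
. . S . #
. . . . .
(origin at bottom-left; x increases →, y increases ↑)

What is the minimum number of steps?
5
(one shortest path: (2, 1) → (3, 1) → (3, 2) → (4, 2) → (4, 3) → (4, 4))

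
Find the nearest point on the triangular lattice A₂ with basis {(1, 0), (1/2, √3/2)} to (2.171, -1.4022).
(2, -1.732)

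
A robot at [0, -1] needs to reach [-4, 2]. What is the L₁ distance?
7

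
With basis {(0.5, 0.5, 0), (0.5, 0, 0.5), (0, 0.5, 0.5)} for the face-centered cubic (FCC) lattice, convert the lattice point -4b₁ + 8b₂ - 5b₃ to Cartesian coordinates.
(2, -4.5, 1.5)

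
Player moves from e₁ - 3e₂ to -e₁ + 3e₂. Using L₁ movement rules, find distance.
8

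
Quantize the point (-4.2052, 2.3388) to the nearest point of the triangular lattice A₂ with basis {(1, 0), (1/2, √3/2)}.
(-4.5, 2.598)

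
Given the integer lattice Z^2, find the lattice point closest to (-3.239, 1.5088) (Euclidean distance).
(-3, 2)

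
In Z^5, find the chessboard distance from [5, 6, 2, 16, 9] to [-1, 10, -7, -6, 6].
22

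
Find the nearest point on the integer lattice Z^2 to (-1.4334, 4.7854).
(-1, 5)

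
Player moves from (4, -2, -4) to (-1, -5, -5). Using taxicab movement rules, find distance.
9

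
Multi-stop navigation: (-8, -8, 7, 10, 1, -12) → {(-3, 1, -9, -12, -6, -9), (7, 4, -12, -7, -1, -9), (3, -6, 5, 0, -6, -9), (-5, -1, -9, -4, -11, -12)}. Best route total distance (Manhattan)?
120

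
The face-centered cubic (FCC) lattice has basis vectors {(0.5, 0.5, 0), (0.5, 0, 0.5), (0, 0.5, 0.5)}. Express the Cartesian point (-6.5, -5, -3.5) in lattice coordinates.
-8b₁ - 5b₂ - 2b₃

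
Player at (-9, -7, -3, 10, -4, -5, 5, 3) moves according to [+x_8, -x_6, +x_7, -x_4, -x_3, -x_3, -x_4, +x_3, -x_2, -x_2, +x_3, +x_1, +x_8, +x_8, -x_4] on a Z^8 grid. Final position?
(-8, -9, -3, 7, -4, -6, 6, 6)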